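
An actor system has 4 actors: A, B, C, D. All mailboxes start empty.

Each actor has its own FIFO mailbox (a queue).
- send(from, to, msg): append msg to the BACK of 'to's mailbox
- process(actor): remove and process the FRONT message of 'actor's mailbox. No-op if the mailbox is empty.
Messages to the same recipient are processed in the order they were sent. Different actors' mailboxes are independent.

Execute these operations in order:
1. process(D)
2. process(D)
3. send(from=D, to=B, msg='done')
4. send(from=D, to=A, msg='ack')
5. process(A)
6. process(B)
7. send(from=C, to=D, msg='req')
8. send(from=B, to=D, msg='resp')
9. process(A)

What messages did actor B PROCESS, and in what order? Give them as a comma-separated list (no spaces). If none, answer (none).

After 1 (process(D)): A:[] B:[] C:[] D:[]
After 2 (process(D)): A:[] B:[] C:[] D:[]
After 3 (send(from=D, to=B, msg='done')): A:[] B:[done] C:[] D:[]
After 4 (send(from=D, to=A, msg='ack')): A:[ack] B:[done] C:[] D:[]
After 5 (process(A)): A:[] B:[done] C:[] D:[]
After 6 (process(B)): A:[] B:[] C:[] D:[]
After 7 (send(from=C, to=D, msg='req')): A:[] B:[] C:[] D:[req]
After 8 (send(from=B, to=D, msg='resp')): A:[] B:[] C:[] D:[req,resp]
After 9 (process(A)): A:[] B:[] C:[] D:[req,resp]

Answer: done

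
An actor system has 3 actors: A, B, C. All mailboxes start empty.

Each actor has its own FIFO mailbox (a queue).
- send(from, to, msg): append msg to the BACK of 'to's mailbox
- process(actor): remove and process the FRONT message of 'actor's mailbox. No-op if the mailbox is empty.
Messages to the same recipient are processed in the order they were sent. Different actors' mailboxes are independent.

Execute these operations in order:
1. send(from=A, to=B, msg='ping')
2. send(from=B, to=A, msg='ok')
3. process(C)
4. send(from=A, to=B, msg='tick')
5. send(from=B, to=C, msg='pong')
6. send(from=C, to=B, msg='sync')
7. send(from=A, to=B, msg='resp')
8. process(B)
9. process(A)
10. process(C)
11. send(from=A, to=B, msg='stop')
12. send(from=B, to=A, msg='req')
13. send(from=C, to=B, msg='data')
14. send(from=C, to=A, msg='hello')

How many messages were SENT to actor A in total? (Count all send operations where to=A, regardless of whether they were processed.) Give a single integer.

Answer: 3

Derivation:
After 1 (send(from=A, to=B, msg='ping')): A:[] B:[ping] C:[]
After 2 (send(from=B, to=A, msg='ok')): A:[ok] B:[ping] C:[]
After 3 (process(C)): A:[ok] B:[ping] C:[]
After 4 (send(from=A, to=B, msg='tick')): A:[ok] B:[ping,tick] C:[]
After 5 (send(from=B, to=C, msg='pong')): A:[ok] B:[ping,tick] C:[pong]
After 6 (send(from=C, to=B, msg='sync')): A:[ok] B:[ping,tick,sync] C:[pong]
After 7 (send(from=A, to=B, msg='resp')): A:[ok] B:[ping,tick,sync,resp] C:[pong]
After 8 (process(B)): A:[ok] B:[tick,sync,resp] C:[pong]
After 9 (process(A)): A:[] B:[tick,sync,resp] C:[pong]
After 10 (process(C)): A:[] B:[tick,sync,resp] C:[]
After 11 (send(from=A, to=B, msg='stop')): A:[] B:[tick,sync,resp,stop] C:[]
After 12 (send(from=B, to=A, msg='req')): A:[req] B:[tick,sync,resp,stop] C:[]
After 13 (send(from=C, to=B, msg='data')): A:[req] B:[tick,sync,resp,stop,data] C:[]
After 14 (send(from=C, to=A, msg='hello')): A:[req,hello] B:[tick,sync,resp,stop,data] C:[]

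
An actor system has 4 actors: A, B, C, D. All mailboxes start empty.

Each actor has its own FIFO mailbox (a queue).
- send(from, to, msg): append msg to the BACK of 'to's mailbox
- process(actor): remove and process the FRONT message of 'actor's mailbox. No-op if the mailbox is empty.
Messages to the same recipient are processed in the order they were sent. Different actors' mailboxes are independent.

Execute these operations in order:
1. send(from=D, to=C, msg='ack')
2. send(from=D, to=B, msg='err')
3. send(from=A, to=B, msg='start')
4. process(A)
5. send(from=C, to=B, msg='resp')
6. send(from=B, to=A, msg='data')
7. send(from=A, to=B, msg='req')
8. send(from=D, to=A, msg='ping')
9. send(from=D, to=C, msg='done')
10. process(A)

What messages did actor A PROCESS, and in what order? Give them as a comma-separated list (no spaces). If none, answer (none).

After 1 (send(from=D, to=C, msg='ack')): A:[] B:[] C:[ack] D:[]
After 2 (send(from=D, to=B, msg='err')): A:[] B:[err] C:[ack] D:[]
After 3 (send(from=A, to=B, msg='start')): A:[] B:[err,start] C:[ack] D:[]
After 4 (process(A)): A:[] B:[err,start] C:[ack] D:[]
After 5 (send(from=C, to=B, msg='resp')): A:[] B:[err,start,resp] C:[ack] D:[]
After 6 (send(from=B, to=A, msg='data')): A:[data] B:[err,start,resp] C:[ack] D:[]
After 7 (send(from=A, to=B, msg='req')): A:[data] B:[err,start,resp,req] C:[ack] D:[]
After 8 (send(from=D, to=A, msg='ping')): A:[data,ping] B:[err,start,resp,req] C:[ack] D:[]
After 9 (send(from=D, to=C, msg='done')): A:[data,ping] B:[err,start,resp,req] C:[ack,done] D:[]
After 10 (process(A)): A:[ping] B:[err,start,resp,req] C:[ack,done] D:[]

Answer: data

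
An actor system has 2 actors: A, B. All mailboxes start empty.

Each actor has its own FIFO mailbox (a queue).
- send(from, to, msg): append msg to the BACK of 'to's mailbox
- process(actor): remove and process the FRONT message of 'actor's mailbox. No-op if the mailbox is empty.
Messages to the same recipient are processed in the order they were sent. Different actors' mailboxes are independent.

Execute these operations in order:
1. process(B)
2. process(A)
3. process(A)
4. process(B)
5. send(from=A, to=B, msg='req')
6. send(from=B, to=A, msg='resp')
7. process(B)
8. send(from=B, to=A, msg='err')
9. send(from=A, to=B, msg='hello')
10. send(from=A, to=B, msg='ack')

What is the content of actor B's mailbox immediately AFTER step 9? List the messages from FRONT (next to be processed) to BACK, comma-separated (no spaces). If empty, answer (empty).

After 1 (process(B)): A:[] B:[]
After 2 (process(A)): A:[] B:[]
After 3 (process(A)): A:[] B:[]
After 4 (process(B)): A:[] B:[]
After 5 (send(from=A, to=B, msg='req')): A:[] B:[req]
After 6 (send(from=B, to=A, msg='resp')): A:[resp] B:[req]
After 7 (process(B)): A:[resp] B:[]
After 8 (send(from=B, to=A, msg='err')): A:[resp,err] B:[]
After 9 (send(from=A, to=B, msg='hello')): A:[resp,err] B:[hello]

hello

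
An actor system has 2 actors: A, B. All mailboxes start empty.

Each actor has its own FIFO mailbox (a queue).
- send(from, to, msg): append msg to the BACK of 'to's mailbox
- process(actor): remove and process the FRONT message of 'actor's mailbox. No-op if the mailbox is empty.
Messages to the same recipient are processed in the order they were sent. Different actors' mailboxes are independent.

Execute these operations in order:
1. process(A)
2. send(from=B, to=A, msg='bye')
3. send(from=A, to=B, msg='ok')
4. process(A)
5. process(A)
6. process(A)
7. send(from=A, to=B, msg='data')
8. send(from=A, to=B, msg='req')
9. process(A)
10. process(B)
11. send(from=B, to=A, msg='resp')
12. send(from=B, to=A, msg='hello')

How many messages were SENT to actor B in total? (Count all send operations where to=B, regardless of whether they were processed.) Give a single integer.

After 1 (process(A)): A:[] B:[]
After 2 (send(from=B, to=A, msg='bye')): A:[bye] B:[]
After 3 (send(from=A, to=B, msg='ok')): A:[bye] B:[ok]
After 4 (process(A)): A:[] B:[ok]
After 5 (process(A)): A:[] B:[ok]
After 6 (process(A)): A:[] B:[ok]
After 7 (send(from=A, to=B, msg='data')): A:[] B:[ok,data]
After 8 (send(from=A, to=B, msg='req')): A:[] B:[ok,data,req]
After 9 (process(A)): A:[] B:[ok,data,req]
After 10 (process(B)): A:[] B:[data,req]
After 11 (send(from=B, to=A, msg='resp')): A:[resp] B:[data,req]
After 12 (send(from=B, to=A, msg='hello')): A:[resp,hello] B:[data,req]

Answer: 3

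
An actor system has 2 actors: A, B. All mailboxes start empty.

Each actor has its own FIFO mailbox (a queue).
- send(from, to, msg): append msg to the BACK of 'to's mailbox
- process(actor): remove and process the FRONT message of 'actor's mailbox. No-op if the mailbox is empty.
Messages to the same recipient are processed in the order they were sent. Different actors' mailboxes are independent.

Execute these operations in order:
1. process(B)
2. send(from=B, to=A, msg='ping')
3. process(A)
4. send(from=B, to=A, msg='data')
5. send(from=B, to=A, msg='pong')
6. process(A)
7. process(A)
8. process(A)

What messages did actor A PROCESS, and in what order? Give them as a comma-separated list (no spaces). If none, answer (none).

Answer: ping,data,pong

Derivation:
After 1 (process(B)): A:[] B:[]
After 2 (send(from=B, to=A, msg='ping')): A:[ping] B:[]
After 3 (process(A)): A:[] B:[]
After 4 (send(from=B, to=A, msg='data')): A:[data] B:[]
After 5 (send(from=B, to=A, msg='pong')): A:[data,pong] B:[]
After 6 (process(A)): A:[pong] B:[]
After 7 (process(A)): A:[] B:[]
After 8 (process(A)): A:[] B:[]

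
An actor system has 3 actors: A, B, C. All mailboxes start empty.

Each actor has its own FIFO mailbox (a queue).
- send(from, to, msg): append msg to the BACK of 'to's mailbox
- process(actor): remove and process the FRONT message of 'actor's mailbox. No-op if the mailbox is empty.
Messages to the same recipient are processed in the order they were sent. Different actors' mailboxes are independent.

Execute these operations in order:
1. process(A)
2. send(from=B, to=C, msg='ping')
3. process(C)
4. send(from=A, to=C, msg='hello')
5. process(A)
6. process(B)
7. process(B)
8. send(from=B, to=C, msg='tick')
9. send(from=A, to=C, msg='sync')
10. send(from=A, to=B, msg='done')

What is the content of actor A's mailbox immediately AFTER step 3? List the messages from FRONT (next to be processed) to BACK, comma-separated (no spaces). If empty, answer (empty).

After 1 (process(A)): A:[] B:[] C:[]
After 2 (send(from=B, to=C, msg='ping')): A:[] B:[] C:[ping]
After 3 (process(C)): A:[] B:[] C:[]

(empty)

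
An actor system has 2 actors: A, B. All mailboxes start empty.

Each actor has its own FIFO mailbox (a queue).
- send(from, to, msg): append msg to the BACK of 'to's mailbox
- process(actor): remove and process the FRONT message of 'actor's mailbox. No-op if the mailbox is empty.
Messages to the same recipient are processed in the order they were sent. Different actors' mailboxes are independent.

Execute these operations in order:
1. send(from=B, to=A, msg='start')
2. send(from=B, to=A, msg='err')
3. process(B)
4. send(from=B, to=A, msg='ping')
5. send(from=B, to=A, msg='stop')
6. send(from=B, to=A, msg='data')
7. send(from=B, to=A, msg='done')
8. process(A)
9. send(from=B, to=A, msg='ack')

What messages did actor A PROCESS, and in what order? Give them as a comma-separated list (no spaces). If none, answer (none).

Answer: start

Derivation:
After 1 (send(from=B, to=A, msg='start')): A:[start] B:[]
After 2 (send(from=B, to=A, msg='err')): A:[start,err] B:[]
After 3 (process(B)): A:[start,err] B:[]
After 4 (send(from=B, to=A, msg='ping')): A:[start,err,ping] B:[]
After 5 (send(from=B, to=A, msg='stop')): A:[start,err,ping,stop] B:[]
After 6 (send(from=B, to=A, msg='data')): A:[start,err,ping,stop,data] B:[]
After 7 (send(from=B, to=A, msg='done')): A:[start,err,ping,stop,data,done] B:[]
After 8 (process(A)): A:[err,ping,stop,data,done] B:[]
After 9 (send(from=B, to=A, msg='ack')): A:[err,ping,stop,data,done,ack] B:[]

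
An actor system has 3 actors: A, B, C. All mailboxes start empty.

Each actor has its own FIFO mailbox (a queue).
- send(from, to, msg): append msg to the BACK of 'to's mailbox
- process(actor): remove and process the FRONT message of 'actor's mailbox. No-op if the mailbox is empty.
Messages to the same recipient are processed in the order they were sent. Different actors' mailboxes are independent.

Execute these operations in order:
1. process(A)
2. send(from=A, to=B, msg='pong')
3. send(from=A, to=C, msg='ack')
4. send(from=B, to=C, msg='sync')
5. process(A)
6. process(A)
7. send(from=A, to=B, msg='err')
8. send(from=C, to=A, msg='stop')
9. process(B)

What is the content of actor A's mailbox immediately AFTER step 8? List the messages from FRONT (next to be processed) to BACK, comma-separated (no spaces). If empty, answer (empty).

After 1 (process(A)): A:[] B:[] C:[]
After 2 (send(from=A, to=B, msg='pong')): A:[] B:[pong] C:[]
After 3 (send(from=A, to=C, msg='ack')): A:[] B:[pong] C:[ack]
After 4 (send(from=B, to=C, msg='sync')): A:[] B:[pong] C:[ack,sync]
After 5 (process(A)): A:[] B:[pong] C:[ack,sync]
After 6 (process(A)): A:[] B:[pong] C:[ack,sync]
After 7 (send(from=A, to=B, msg='err')): A:[] B:[pong,err] C:[ack,sync]
After 8 (send(from=C, to=A, msg='stop')): A:[stop] B:[pong,err] C:[ack,sync]

stop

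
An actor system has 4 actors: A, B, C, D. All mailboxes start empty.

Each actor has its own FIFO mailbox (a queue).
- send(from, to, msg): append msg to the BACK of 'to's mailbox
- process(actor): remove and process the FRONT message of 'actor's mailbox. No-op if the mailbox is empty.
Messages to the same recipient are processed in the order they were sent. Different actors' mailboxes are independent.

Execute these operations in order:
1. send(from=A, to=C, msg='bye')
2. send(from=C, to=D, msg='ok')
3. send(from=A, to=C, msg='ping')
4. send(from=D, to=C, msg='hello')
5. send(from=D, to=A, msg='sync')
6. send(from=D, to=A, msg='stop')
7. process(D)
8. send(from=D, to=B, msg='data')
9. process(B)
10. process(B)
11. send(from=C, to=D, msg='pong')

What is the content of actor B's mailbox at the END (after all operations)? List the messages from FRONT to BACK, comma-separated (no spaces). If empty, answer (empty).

After 1 (send(from=A, to=C, msg='bye')): A:[] B:[] C:[bye] D:[]
After 2 (send(from=C, to=D, msg='ok')): A:[] B:[] C:[bye] D:[ok]
After 3 (send(from=A, to=C, msg='ping')): A:[] B:[] C:[bye,ping] D:[ok]
After 4 (send(from=D, to=C, msg='hello')): A:[] B:[] C:[bye,ping,hello] D:[ok]
After 5 (send(from=D, to=A, msg='sync')): A:[sync] B:[] C:[bye,ping,hello] D:[ok]
After 6 (send(from=D, to=A, msg='stop')): A:[sync,stop] B:[] C:[bye,ping,hello] D:[ok]
After 7 (process(D)): A:[sync,stop] B:[] C:[bye,ping,hello] D:[]
After 8 (send(from=D, to=B, msg='data')): A:[sync,stop] B:[data] C:[bye,ping,hello] D:[]
After 9 (process(B)): A:[sync,stop] B:[] C:[bye,ping,hello] D:[]
After 10 (process(B)): A:[sync,stop] B:[] C:[bye,ping,hello] D:[]
After 11 (send(from=C, to=D, msg='pong')): A:[sync,stop] B:[] C:[bye,ping,hello] D:[pong]

Answer: (empty)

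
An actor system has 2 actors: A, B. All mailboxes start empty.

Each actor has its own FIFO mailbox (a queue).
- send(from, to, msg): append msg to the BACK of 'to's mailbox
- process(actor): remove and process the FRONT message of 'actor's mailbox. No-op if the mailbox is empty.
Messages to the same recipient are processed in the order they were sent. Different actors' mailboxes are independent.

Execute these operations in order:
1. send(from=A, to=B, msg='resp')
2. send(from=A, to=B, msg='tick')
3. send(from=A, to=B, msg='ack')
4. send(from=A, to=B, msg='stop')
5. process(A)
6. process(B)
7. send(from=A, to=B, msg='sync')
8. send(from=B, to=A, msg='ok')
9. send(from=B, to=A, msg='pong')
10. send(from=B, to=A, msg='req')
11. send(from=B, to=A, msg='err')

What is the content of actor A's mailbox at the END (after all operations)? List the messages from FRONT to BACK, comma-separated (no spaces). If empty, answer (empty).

After 1 (send(from=A, to=B, msg='resp')): A:[] B:[resp]
After 2 (send(from=A, to=B, msg='tick')): A:[] B:[resp,tick]
After 3 (send(from=A, to=B, msg='ack')): A:[] B:[resp,tick,ack]
After 4 (send(from=A, to=B, msg='stop')): A:[] B:[resp,tick,ack,stop]
After 5 (process(A)): A:[] B:[resp,tick,ack,stop]
After 6 (process(B)): A:[] B:[tick,ack,stop]
After 7 (send(from=A, to=B, msg='sync')): A:[] B:[tick,ack,stop,sync]
After 8 (send(from=B, to=A, msg='ok')): A:[ok] B:[tick,ack,stop,sync]
After 9 (send(from=B, to=A, msg='pong')): A:[ok,pong] B:[tick,ack,stop,sync]
After 10 (send(from=B, to=A, msg='req')): A:[ok,pong,req] B:[tick,ack,stop,sync]
After 11 (send(from=B, to=A, msg='err')): A:[ok,pong,req,err] B:[tick,ack,stop,sync]

Answer: ok,pong,req,err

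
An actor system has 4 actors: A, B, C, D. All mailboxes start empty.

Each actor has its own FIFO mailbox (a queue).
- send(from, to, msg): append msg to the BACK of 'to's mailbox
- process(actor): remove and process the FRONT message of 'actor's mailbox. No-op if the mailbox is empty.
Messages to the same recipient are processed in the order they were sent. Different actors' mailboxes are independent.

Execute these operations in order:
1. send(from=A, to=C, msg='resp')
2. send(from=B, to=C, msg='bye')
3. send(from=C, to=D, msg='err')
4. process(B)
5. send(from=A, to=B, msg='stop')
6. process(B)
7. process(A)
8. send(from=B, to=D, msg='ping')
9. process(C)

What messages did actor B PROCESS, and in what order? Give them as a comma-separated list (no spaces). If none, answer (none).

Answer: stop

Derivation:
After 1 (send(from=A, to=C, msg='resp')): A:[] B:[] C:[resp] D:[]
After 2 (send(from=B, to=C, msg='bye')): A:[] B:[] C:[resp,bye] D:[]
After 3 (send(from=C, to=D, msg='err')): A:[] B:[] C:[resp,bye] D:[err]
After 4 (process(B)): A:[] B:[] C:[resp,bye] D:[err]
After 5 (send(from=A, to=B, msg='stop')): A:[] B:[stop] C:[resp,bye] D:[err]
After 6 (process(B)): A:[] B:[] C:[resp,bye] D:[err]
After 7 (process(A)): A:[] B:[] C:[resp,bye] D:[err]
After 8 (send(from=B, to=D, msg='ping')): A:[] B:[] C:[resp,bye] D:[err,ping]
After 9 (process(C)): A:[] B:[] C:[bye] D:[err,ping]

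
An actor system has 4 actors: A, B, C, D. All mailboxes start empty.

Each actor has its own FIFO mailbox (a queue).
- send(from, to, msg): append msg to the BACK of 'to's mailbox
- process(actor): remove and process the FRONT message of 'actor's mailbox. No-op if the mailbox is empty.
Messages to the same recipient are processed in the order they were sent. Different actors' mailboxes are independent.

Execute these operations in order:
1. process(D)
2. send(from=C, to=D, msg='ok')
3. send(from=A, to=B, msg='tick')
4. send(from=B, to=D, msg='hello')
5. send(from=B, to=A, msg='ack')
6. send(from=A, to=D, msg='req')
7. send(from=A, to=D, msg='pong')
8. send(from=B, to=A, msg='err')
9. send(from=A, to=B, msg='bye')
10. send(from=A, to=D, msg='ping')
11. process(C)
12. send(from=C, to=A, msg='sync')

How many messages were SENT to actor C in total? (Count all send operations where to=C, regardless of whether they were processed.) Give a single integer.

After 1 (process(D)): A:[] B:[] C:[] D:[]
After 2 (send(from=C, to=D, msg='ok')): A:[] B:[] C:[] D:[ok]
After 3 (send(from=A, to=B, msg='tick')): A:[] B:[tick] C:[] D:[ok]
After 4 (send(from=B, to=D, msg='hello')): A:[] B:[tick] C:[] D:[ok,hello]
After 5 (send(from=B, to=A, msg='ack')): A:[ack] B:[tick] C:[] D:[ok,hello]
After 6 (send(from=A, to=D, msg='req')): A:[ack] B:[tick] C:[] D:[ok,hello,req]
After 7 (send(from=A, to=D, msg='pong')): A:[ack] B:[tick] C:[] D:[ok,hello,req,pong]
After 8 (send(from=B, to=A, msg='err')): A:[ack,err] B:[tick] C:[] D:[ok,hello,req,pong]
After 9 (send(from=A, to=B, msg='bye')): A:[ack,err] B:[tick,bye] C:[] D:[ok,hello,req,pong]
After 10 (send(from=A, to=D, msg='ping')): A:[ack,err] B:[tick,bye] C:[] D:[ok,hello,req,pong,ping]
After 11 (process(C)): A:[ack,err] B:[tick,bye] C:[] D:[ok,hello,req,pong,ping]
After 12 (send(from=C, to=A, msg='sync')): A:[ack,err,sync] B:[tick,bye] C:[] D:[ok,hello,req,pong,ping]

Answer: 0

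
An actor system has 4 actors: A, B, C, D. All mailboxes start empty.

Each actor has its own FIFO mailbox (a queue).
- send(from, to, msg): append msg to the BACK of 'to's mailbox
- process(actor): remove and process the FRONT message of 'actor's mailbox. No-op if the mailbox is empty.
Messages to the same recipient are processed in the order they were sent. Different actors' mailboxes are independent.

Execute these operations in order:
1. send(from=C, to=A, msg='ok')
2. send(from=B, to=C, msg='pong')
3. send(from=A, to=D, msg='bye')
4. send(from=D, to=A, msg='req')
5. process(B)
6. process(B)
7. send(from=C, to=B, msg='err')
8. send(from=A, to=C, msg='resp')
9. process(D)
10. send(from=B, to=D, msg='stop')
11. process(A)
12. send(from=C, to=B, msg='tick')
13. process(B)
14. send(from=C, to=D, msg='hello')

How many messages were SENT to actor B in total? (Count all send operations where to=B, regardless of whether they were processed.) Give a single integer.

Answer: 2

Derivation:
After 1 (send(from=C, to=A, msg='ok')): A:[ok] B:[] C:[] D:[]
After 2 (send(from=B, to=C, msg='pong')): A:[ok] B:[] C:[pong] D:[]
After 3 (send(from=A, to=D, msg='bye')): A:[ok] B:[] C:[pong] D:[bye]
After 4 (send(from=D, to=A, msg='req')): A:[ok,req] B:[] C:[pong] D:[bye]
After 5 (process(B)): A:[ok,req] B:[] C:[pong] D:[bye]
After 6 (process(B)): A:[ok,req] B:[] C:[pong] D:[bye]
After 7 (send(from=C, to=B, msg='err')): A:[ok,req] B:[err] C:[pong] D:[bye]
After 8 (send(from=A, to=C, msg='resp')): A:[ok,req] B:[err] C:[pong,resp] D:[bye]
After 9 (process(D)): A:[ok,req] B:[err] C:[pong,resp] D:[]
After 10 (send(from=B, to=D, msg='stop')): A:[ok,req] B:[err] C:[pong,resp] D:[stop]
After 11 (process(A)): A:[req] B:[err] C:[pong,resp] D:[stop]
After 12 (send(from=C, to=B, msg='tick')): A:[req] B:[err,tick] C:[pong,resp] D:[stop]
After 13 (process(B)): A:[req] B:[tick] C:[pong,resp] D:[stop]
After 14 (send(from=C, to=D, msg='hello')): A:[req] B:[tick] C:[pong,resp] D:[stop,hello]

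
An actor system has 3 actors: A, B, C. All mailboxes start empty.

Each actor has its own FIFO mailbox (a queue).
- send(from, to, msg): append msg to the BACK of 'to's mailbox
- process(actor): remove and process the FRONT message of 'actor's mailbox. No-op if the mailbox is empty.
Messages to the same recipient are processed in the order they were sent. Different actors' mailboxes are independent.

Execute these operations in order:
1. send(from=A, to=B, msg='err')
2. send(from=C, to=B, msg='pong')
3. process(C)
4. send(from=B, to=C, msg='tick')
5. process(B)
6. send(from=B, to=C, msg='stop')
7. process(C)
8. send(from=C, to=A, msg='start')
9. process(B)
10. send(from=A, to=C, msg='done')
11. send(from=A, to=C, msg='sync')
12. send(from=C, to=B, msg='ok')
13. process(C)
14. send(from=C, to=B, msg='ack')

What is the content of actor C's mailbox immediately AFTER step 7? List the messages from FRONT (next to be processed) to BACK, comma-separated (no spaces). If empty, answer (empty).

After 1 (send(from=A, to=B, msg='err')): A:[] B:[err] C:[]
After 2 (send(from=C, to=B, msg='pong')): A:[] B:[err,pong] C:[]
After 3 (process(C)): A:[] B:[err,pong] C:[]
After 4 (send(from=B, to=C, msg='tick')): A:[] B:[err,pong] C:[tick]
After 5 (process(B)): A:[] B:[pong] C:[tick]
After 6 (send(from=B, to=C, msg='stop')): A:[] B:[pong] C:[tick,stop]
After 7 (process(C)): A:[] B:[pong] C:[stop]

stop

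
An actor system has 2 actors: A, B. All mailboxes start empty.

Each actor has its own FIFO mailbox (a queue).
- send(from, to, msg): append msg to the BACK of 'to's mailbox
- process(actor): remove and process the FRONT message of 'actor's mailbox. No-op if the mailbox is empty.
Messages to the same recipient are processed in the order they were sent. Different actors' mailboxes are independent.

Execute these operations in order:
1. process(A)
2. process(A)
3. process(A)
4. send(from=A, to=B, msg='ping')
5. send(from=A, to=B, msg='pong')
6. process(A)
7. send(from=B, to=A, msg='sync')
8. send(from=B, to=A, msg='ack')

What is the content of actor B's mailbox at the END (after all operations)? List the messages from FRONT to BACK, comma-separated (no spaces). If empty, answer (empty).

After 1 (process(A)): A:[] B:[]
After 2 (process(A)): A:[] B:[]
After 3 (process(A)): A:[] B:[]
After 4 (send(from=A, to=B, msg='ping')): A:[] B:[ping]
After 5 (send(from=A, to=B, msg='pong')): A:[] B:[ping,pong]
After 6 (process(A)): A:[] B:[ping,pong]
After 7 (send(from=B, to=A, msg='sync')): A:[sync] B:[ping,pong]
After 8 (send(from=B, to=A, msg='ack')): A:[sync,ack] B:[ping,pong]

Answer: ping,pong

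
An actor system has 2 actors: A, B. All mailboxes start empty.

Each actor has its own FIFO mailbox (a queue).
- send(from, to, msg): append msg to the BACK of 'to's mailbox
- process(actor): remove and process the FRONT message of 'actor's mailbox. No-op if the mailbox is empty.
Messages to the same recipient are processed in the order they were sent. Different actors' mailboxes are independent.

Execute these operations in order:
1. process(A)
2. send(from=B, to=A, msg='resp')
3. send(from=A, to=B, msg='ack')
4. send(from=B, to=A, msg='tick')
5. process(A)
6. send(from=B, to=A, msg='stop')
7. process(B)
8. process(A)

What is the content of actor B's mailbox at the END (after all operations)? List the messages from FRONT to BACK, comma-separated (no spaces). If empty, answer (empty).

Answer: (empty)

Derivation:
After 1 (process(A)): A:[] B:[]
After 2 (send(from=B, to=A, msg='resp')): A:[resp] B:[]
After 3 (send(from=A, to=B, msg='ack')): A:[resp] B:[ack]
After 4 (send(from=B, to=A, msg='tick')): A:[resp,tick] B:[ack]
After 5 (process(A)): A:[tick] B:[ack]
After 6 (send(from=B, to=A, msg='stop')): A:[tick,stop] B:[ack]
After 7 (process(B)): A:[tick,stop] B:[]
After 8 (process(A)): A:[stop] B:[]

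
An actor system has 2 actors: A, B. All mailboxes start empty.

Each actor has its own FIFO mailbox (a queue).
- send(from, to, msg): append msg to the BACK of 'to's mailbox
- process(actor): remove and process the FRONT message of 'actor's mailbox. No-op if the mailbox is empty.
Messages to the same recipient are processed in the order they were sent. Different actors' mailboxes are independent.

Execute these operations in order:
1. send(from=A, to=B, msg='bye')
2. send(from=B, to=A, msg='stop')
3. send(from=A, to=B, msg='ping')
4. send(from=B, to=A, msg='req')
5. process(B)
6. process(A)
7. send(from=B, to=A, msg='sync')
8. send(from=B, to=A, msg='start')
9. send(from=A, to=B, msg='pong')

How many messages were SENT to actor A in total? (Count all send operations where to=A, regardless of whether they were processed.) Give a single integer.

After 1 (send(from=A, to=B, msg='bye')): A:[] B:[bye]
After 2 (send(from=B, to=A, msg='stop')): A:[stop] B:[bye]
After 3 (send(from=A, to=B, msg='ping')): A:[stop] B:[bye,ping]
After 4 (send(from=B, to=A, msg='req')): A:[stop,req] B:[bye,ping]
After 5 (process(B)): A:[stop,req] B:[ping]
After 6 (process(A)): A:[req] B:[ping]
After 7 (send(from=B, to=A, msg='sync')): A:[req,sync] B:[ping]
After 8 (send(from=B, to=A, msg='start')): A:[req,sync,start] B:[ping]
After 9 (send(from=A, to=B, msg='pong')): A:[req,sync,start] B:[ping,pong]

Answer: 4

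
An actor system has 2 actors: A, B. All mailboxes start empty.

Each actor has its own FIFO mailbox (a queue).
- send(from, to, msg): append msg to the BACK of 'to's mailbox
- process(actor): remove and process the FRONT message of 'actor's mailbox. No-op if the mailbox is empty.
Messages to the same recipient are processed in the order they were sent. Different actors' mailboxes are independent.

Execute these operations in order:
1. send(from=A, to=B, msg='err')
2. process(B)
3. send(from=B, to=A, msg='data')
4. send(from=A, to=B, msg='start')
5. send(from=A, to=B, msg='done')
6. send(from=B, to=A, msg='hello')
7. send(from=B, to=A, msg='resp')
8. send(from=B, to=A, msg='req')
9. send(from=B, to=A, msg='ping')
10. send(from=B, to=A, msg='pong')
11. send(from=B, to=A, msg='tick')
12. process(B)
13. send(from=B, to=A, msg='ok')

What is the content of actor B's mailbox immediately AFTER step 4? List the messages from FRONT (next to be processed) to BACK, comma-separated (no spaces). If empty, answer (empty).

After 1 (send(from=A, to=B, msg='err')): A:[] B:[err]
After 2 (process(B)): A:[] B:[]
After 3 (send(from=B, to=A, msg='data')): A:[data] B:[]
After 4 (send(from=A, to=B, msg='start')): A:[data] B:[start]

start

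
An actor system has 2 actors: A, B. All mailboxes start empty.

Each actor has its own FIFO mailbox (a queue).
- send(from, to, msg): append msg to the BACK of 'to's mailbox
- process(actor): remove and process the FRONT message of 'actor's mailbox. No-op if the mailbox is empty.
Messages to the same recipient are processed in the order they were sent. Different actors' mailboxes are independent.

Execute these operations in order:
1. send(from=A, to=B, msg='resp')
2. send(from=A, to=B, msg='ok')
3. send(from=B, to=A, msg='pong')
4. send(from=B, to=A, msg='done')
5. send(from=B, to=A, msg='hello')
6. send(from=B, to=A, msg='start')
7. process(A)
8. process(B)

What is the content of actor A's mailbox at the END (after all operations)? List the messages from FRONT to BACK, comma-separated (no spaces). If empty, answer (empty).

Answer: done,hello,start

Derivation:
After 1 (send(from=A, to=B, msg='resp')): A:[] B:[resp]
After 2 (send(from=A, to=B, msg='ok')): A:[] B:[resp,ok]
After 3 (send(from=B, to=A, msg='pong')): A:[pong] B:[resp,ok]
After 4 (send(from=B, to=A, msg='done')): A:[pong,done] B:[resp,ok]
After 5 (send(from=B, to=A, msg='hello')): A:[pong,done,hello] B:[resp,ok]
After 6 (send(from=B, to=A, msg='start')): A:[pong,done,hello,start] B:[resp,ok]
After 7 (process(A)): A:[done,hello,start] B:[resp,ok]
After 8 (process(B)): A:[done,hello,start] B:[ok]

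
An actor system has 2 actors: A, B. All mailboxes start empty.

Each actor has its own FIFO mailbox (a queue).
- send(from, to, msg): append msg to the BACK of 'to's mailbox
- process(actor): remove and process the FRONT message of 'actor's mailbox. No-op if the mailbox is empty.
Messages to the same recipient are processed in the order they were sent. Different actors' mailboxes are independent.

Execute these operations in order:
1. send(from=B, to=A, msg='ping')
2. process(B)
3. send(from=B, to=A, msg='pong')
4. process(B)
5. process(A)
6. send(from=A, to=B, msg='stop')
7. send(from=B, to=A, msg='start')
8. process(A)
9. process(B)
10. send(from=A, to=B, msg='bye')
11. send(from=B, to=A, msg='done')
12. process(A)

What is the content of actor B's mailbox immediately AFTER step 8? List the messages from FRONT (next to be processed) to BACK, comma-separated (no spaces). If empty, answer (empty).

After 1 (send(from=B, to=A, msg='ping')): A:[ping] B:[]
After 2 (process(B)): A:[ping] B:[]
After 3 (send(from=B, to=A, msg='pong')): A:[ping,pong] B:[]
After 4 (process(B)): A:[ping,pong] B:[]
After 5 (process(A)): A:[pong] B:[]
After 6 (send(from=A, to=B, msg='stop')): A:[pong] B:[stop]
After 7 (send(from=B, to=A, msg='start')): A:[pong,start] B:[stop]
After 8 (process(A)): A:[start] B:[stop]

stop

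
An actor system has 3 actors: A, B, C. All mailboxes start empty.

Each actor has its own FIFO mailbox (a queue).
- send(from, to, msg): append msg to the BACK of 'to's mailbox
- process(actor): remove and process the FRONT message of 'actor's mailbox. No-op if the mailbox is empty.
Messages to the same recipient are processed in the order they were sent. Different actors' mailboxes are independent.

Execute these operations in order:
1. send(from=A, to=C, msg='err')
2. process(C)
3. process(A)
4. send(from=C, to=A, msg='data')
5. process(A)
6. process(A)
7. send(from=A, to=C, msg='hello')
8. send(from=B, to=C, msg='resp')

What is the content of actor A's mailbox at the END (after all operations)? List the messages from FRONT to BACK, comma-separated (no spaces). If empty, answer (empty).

Answer: (empty)

Derivation:
After 1 (send(from=A, to=C, msg='err')): A:[] B:[] C:[err]
After 2 (process(C)): A:[] B:[] C:[]
After 3 (process(A)): A:[] B:[] C:[]
After 4 (send(from=C, to=A, msg='data')): A:[data] B:[] C:[]
After 5 (process(A)): A:[] B:[] C:[]
After 6 (process(A)): A:[] B:[] C:[]
After 7 (send(from=A, to=C, msg='hello')): A:[] B:[] C:[hello]
After 8 (send(from=B, to=C, msg='resp')): A:[] B:[] C:[hello,resp]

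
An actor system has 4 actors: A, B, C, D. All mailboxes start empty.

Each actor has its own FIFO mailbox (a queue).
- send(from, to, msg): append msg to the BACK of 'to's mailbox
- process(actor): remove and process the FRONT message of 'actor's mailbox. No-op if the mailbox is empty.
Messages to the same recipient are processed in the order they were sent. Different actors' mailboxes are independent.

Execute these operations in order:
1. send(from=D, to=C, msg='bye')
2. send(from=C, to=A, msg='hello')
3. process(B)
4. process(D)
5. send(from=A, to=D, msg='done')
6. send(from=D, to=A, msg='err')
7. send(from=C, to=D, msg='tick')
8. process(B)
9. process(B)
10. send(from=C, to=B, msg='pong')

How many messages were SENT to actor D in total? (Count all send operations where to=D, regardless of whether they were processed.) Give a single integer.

After 1 (send(from=D, to=C, msg='bye')): A:[] B:[] C:[bye] D:[]
After 2 (send(from=C, to=A, msg='hello')): A:[hello] B:[] C:[bye] D:[]
After 3 (process(B)): A:[hello] B:[] C:[bye] D:[]
After 4 (process(D)): A:[hello] B:[] C:[bye] D:[]
After 5 (send(from=A, to=D, msg='done')): A:[hello] B:[] C:[bye] D:[done]
After 6 (send(from=D, to=A, msg='err')): A:[hello,err] B:[] C:[bye] D:[done]
After 7 (send(from=C, to=D, msg='tick')): A:[hello,err] B:[] C:[bye] D:[done,tick]
After 8 (process(B)): A:[hello,err] B:[] C:[bye] D:[done,tick]
After 9 (process(B)): A:[hello,err] B:[] C:[bye] D:[done,tick]
After 10 (send(from=C, to=B, msg='pong')): A:[hello,err] B:[pong] C:[bye] D:[done,tick]

Answer: 2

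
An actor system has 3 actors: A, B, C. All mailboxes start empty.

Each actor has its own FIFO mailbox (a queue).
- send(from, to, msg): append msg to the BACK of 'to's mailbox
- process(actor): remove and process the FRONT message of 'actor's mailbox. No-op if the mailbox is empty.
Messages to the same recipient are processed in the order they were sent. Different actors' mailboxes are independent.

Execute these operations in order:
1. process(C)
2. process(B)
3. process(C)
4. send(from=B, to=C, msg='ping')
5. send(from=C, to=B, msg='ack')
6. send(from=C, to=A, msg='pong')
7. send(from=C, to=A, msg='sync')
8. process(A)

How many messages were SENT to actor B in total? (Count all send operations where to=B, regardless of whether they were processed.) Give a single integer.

After 1 (process(C)): A:[] B:[] C:[]
After 2 (process(B)): A:[] B:[] C:[]
After 3 (process(C)): A:[] B:[] C:[]
After 4 (send(from=B, to=C, msg='ping')): A:[] B:[] C:[ping]
After 5 (send(from=C, to=B, msg='ack')): A:[] B:[ack] C:[ping]
After 6 (send(from=C, to=A, msg='pong')): A:[pong] B:[ack] C:[ping]
After 7 (send(from=C, to=A, msg='sync')): A:[pong,sync] B:[ack] C:[ping]
After 8 (process(A)): A:[sync] B:[ack] C:[ping]

Answer: 1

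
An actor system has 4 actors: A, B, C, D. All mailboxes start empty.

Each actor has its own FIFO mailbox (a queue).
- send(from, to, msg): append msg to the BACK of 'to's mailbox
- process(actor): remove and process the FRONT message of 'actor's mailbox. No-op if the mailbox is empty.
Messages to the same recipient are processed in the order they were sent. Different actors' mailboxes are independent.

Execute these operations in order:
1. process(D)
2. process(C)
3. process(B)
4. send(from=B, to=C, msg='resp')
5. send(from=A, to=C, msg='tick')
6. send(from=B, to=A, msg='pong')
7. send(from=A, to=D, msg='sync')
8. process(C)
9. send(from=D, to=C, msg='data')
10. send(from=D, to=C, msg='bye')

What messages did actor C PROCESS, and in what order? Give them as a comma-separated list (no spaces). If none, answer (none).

After 1 (process(D)): A:[] B:[] C:[] D:[]
After 2 (process(C)): A:[] B:[] C:[] D:[]
After 3 (process(B)): A:[] B:[] C:[] D:[]
After 4 (send(from=B, to=C, msg='resp')): A:[] B:[] C:[resp] D:[]
After 5 (send(from=A, to=C, msg='tick')): A:[] B:[] C:[resp,tick] D:[]
After 6 (send(from=B, to=A, msg='pong')): A:[pong] B:[] C:[resp,tick] D:[]
After 7 (send(from=A, to=D, msg='sync')): A:[pong] B:[] C:[resp,tick] D:[sync]
After 8 (process(C)): A:[pong] B:[] C:[tick] D:[sync]
After 9 (send(from=D, to=C, msg='data')): A:[pong] B:[] C:[tick,data] D:[sync]
After 10 (send(from=D, to=C, msg='bye')): A:[pong] B:[] C:[tick,data,bye] D:[sync]

Answer: resp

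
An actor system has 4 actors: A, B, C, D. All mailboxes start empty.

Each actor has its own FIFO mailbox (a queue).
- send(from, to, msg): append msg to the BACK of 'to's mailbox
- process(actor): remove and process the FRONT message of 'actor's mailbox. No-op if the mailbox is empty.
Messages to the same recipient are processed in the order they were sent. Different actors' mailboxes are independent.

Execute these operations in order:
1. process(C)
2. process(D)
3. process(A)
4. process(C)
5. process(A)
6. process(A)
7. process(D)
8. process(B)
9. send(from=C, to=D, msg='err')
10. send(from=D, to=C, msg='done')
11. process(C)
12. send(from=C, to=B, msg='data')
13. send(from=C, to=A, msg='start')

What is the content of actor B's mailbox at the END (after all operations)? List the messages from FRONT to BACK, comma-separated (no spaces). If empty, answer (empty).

Answer: data

Derivation:
After 1 (process(C)): A:[] B:[] C:[] D:[]
After 2 (process(D)): A:[] B:[] C:[] D:[]
After 3 (process(A)): A:[] B:[] C:[] D:[]
After 4 (process(C)): A:[] B:[] C:[] D:[]
After 5 (process(A)): A:[] B:[] C:[] D:[]
After 6 (process(A)): A:[] B:[] C:[] D:[]
After 7 (process(D)): A:[] B:[] C:[] D:[]
After 8 (process(B)): A:[] B:[] C:[] D:[]
After 9 (send(from=C, to=D, msg='err')): A:[] B:[] C:[] D:[err]
After 10 (send(from=D, to=C, msg='done')): A:[] B:[] C:[done] D:[err]
After 11 (process(C)): A:[] B:[] C:[] D:[err]
After 12 (send(from=C, to=B, msg='data')): A:[] B:[data] C:[] D:[err]
After 13 (send(from=C, to=A, msg='start')): A:[start] B:[data] C:[] D:[err]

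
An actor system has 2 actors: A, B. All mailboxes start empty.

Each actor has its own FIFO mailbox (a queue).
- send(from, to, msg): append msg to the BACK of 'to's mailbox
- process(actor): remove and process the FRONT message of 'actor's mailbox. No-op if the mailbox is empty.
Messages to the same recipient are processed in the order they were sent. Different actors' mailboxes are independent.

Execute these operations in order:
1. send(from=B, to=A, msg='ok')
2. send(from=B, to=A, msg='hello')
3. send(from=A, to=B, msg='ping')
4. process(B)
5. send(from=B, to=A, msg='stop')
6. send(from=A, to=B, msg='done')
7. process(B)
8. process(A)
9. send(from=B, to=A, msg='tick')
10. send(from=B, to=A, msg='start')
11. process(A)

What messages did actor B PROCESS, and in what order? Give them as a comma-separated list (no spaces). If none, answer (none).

After 1 (send(from=B, to=A, msg='ok')): A:[ok] B:[]
After 2 (send(from=B, to=A, msg='hello')): A:[ok,hello] B:[]
After 3 (send(from=A, to=B, msg='ping')): A:[ok,hello] B:[ping]
After 4 (process(B)): A:[ok,hello] B:[]
After 5 (send(from=B, to=A, msg='stop')): A:[ok,hello,stop] B:[]
After 6 (send(from=A, to=B, msg='done')): A:[ok,hello,stop] B:[done]
After 7 (process(B)): A:[ok,hello,stop] B:[]
After 8 (process(A)): A:[hello,stop] B:[]
After 9 (send(from=B, to=A, msg='tick')): A:[hello,stop,tick] B:[]
After 10 (send(from=B, to=A, msg='start')): A:[hello,stop,tick,start] B:[]
After 11 (process(A)): A:[stop,tick,start] B:[]

Answer: ping,done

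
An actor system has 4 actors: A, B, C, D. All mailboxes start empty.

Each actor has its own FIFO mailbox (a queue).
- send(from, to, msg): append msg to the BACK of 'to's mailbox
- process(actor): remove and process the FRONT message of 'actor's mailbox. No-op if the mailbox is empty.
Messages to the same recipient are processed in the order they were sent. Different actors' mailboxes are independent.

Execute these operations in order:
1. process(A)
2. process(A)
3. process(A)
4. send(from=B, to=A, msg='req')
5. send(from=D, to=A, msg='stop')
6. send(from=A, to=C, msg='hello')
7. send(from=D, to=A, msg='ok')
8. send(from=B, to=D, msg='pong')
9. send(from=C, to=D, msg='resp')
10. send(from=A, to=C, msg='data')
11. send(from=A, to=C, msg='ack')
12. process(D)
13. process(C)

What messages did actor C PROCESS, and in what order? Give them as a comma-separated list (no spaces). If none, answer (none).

Answer: hello

Derivation:
After 1 (process(A)): A:[] B:[] C:[] D:[]
After 2 (process(A)): A:[] B:[] C:[] D:[]
After 3 (process(A)): A:[] B:[] C:[] D:[]
After 4 (send(from=B, to=A, msg='req')): A:[req] B:[] C:[] D:[]
After 5 (send(from=D, to=A, msg='stop')): A:[req,stop] B:[] C:[] D:[]
After 6 (send(from=A, to=C, msg='hello')): A:[req,stop] B:[] C:[hello] D:[]
After 7 (send(from=D, to=A, msg='ok')): A:[req,stop,ok] B:[] C:[hello] D:[]
After 8 (send(from=B, to=D, msg='pong')): A:[req,stop,ok] B:[] C:[hello] D:[pong]
After 9 (send(from=C, to=D, msg='resp')): A:[req,stop,ok] B:[] C:[hello] D:[pong,resp]
After 10 (send(from=A, to=C, msg='data')): A:[req,stop,ok] B:[] C:[hello,data] D:[pong,resp]
After 11 (send(from=A, to=C, msg='ack')): A:[req,stop,ok] B:[] C:[hello,data,ack] D:[pong,resp]
After 12 (process(D)): A:[req,stop,ok] B:[] C:[hello,data,ack] D:[resp]
After 13 (process(C)): A:[req,stop,ok] B:[] C:[data,ack] D:[resp]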